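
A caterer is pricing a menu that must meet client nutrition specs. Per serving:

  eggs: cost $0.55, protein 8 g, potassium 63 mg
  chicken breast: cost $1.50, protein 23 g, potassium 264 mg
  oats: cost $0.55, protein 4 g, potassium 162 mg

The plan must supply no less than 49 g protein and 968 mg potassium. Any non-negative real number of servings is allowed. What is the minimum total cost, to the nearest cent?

$4.21

Two binding constraints pin down two serving amounts, so the optimal mix uses at most two foods. The candidates are each food alone (scaled to the tighter of protein/potassium) and each pair with both constraints tight.
eggs only: max(49/8, 968/63) = 15.37 servings → $8.45.
chicken breast only: max(49/23, 968/264) = 3.667 servings → $5.50.
oats only: max(49/4, 968/162) = 12.25 servings → $6.74.
eggs + chicken breast with both targets exact would need a negative amount; discard.
eggs + oats with both tight: 3.895 servings and 4.461 servings → $4.60.
chicken breast + oats with both tight: 1.523 servings and 3.494 servings → $4.21.
So the least-cost plan costs $4.21.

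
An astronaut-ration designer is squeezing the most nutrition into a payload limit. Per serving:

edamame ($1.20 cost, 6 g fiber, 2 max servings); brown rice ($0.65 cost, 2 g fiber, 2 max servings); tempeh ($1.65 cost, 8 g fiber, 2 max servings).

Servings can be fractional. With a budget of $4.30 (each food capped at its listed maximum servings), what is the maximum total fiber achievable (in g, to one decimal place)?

21.2 g

Fiber per dollar: edamame 5, tempeh 4.848, brown rice 3.077.
Take 2 servings of edamame: spends $2.40, +12.0 g fiber (running total 12.0 g).
Take 1.152 servings of tempeh: spends $1.90, +9.2 g fiber (running total 21.2 g).
Filling greedily by fiber-per-dollar is optimal for one linear limit, giving 21.2 g.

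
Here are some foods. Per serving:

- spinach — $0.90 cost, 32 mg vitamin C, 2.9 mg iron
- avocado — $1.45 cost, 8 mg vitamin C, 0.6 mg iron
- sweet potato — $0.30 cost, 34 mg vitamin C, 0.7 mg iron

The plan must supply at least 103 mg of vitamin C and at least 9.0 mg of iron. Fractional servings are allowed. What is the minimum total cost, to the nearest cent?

A basic optimal solution has at most two foods positive. Try each food alone and each pair with both targets met exactly.
spinach only: max(103/32, 9.0/2.9) = 3.219 servings → $2.90.
avocado only: max(103/8, 9.0/0.6) = 15 servings → $21.75.
sweet potato only: max(103/34, 9.0/0.7) = 12.86 servings → $3.86.
spinach + avocado with both tight: 2.55 servings and 2.675 servings → $6.17.
spinach + sweet potato with both tight: 3.07 servings and 0.1404 servings → $2.80.
avocado + sweet potato: the both-tight solution has a negative serving — not a feasible corner.
Cheapest feasible corner: $2.80.

$2.80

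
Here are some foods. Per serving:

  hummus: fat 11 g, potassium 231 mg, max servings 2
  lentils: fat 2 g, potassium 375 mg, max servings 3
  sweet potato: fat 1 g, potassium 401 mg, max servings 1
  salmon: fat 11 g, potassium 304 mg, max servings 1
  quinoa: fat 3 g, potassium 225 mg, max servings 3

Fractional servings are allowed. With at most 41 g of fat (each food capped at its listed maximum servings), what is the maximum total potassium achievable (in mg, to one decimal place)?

2799.0 mg

Potassium per g fat: sweet potato 401, lentils 187.5, quinoa 75, salmon 27.64, hummus 21.
Take 1 serving of sweet potato: uses 1 g fat, +401.0 mg potassium (running total 401.0 mg).
Take 3 servings of lentils: uses 6 g fat, +1125.0 mg potassium (running total 1526.0 mg).
Take 3 servings of quinoa: uses 9 g fat, +675.0 mg potassium (running total 2201.0 mg).
Take 1 serving of salmon: uses 11 g fat, +304.0 mg potassium (running total 2505.0 mg).
Take 1.273 servings of hummus: uses 14 g fat, +294.0 mg potassium (running total 2799.0 mg).
Greedy by best ratio exhausts the fat allowance optimally: 2799.0 mg.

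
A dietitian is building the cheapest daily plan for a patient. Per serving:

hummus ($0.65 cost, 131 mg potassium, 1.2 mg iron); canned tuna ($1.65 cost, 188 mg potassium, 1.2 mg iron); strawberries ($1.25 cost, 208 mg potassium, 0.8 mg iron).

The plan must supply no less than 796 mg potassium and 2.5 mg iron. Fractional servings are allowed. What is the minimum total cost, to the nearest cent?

Two binding constraints pin down two serving amounts, so the optimal mix uses at most two foods. The candidates are each food alone (scaled to the tighter of potassium/iron) and each pair with both constraints tight.
hummus only: max(796/131, 2.5/1.2) = 6.076 servings → $3.95.
canned tuna only: max(796/188, 2.5/1.2) = 4.234 servings → $6.99.
strawberries only: max(796/208, 2.5/0.8) = 3.827 servings → $4.78.
hummus + canned tuna with both targets exact would need a negative amount; discard.
hummus + strawberries: intersection lies outside the first quadrant.
canned tuna + strawberries: intersection lies outside the first quadrant.
The minimum over all feasible corners is $3.95.

$3.95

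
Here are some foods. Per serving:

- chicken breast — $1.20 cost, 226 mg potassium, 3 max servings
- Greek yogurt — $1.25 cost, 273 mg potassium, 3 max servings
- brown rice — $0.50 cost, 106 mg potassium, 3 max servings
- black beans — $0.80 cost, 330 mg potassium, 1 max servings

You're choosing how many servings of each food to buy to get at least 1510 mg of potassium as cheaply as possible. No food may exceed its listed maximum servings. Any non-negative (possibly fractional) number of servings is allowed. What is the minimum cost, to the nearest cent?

$6.28

Cost per mg of potassium: black beans $0.0024, Greek yogurt $0.0046, brown rice $0.0047, chicken breast $0.0053.
Take 1 serving of black beans: +330.0 mg potassium for $0.80 (total $0.80, still need 1180.0 mg).
Take 3 servings of Greek yogurt: +819.0 mg potassium for $3.75 (total $4.55, still need 361.0 mg).
Take 3 servings of brown rice: +318.0 mg potassium for $1.50 (total $6.05, still need 43.0 mg).
Take 0.1903 servings of chicken breast: +43.0 mg potassium for $0.23 (total $6.28, still need 0.0 mg).
Filling from the cheapest source first is optimal under one linear minimum: $6.28.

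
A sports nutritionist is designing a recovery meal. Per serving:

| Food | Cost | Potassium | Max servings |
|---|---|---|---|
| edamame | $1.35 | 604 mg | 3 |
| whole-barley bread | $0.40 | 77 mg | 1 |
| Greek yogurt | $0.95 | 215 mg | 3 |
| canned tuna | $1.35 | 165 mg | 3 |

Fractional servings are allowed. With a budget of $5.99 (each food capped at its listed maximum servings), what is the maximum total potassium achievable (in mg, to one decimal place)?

2251.1 mg

Potassium per dollar: edamame 447.4, Greek yogurt 226.3, whole-barley bread 192.5, canned tuna 122.2.
Take 3 servings of edamame: spends $4.05, +1812.0 mg potassium (running total 1812.0 mg).
Take 2.042 servings of Greek yogurt: spends $1.94, +439.1 mg potassium (running total 2251.1 mg).
Filling greedily by potassium-per-dollar is optimal for one linear limit, giving 2251.1 mg.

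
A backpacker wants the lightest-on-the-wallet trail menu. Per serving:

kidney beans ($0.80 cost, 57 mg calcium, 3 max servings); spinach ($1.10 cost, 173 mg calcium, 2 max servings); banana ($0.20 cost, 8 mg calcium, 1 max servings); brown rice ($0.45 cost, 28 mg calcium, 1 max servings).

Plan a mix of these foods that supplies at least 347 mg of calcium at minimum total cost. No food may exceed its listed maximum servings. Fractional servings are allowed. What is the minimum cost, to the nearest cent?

$2.21

Cost per mg of calcium: spinach $0.0064, kidney beans $0.0140, brown rice $0.0161, banana $0.0250.
Take 2 servings of spinach: +346.0 mg calcium for $2.20 (total $2.20, still need 1.0 mg).
Take 0.01754 servings of kidney beans: +1.0 mg calcium for $0.01 (total $2.21, still need 0.0 mg).
Greedy by cheapest-per-mg is optimal for a single linear constraint, so the minimum cost is $2.21.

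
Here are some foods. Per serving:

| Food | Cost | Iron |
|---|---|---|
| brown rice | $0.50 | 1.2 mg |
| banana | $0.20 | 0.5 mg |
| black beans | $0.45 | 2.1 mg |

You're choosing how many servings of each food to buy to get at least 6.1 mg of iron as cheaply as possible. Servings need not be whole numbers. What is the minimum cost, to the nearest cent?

Cost per mg of iron: black beans $0.2143, banana $0.4000, brown rice $0.4167.
With no serving limits, use only black beans: 6.1 mg / 2.1 mg = 2.905 servings × $0.45 = $1.31.

$1.31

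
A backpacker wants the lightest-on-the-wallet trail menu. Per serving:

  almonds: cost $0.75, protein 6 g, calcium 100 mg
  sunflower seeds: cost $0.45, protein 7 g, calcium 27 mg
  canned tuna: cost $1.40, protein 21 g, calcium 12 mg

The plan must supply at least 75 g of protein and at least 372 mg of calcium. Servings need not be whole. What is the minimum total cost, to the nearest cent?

This is a tiny linear program; its minimum lies at a vertex of the feasible set. List the vertices and price them.
almonds only: max(75/6, 372/100) = 12.5 servings → $9.38.
sunflower seeds only: max(75/7, 372/27) = 13.78 servings → $6.20.
canned tuna only: max(75/21, 372/12) = 31 servings → $43.40.
almonds + sunflower seeds with both tight: 1.076 servings and 9.792 servings → $5.21.
almonds + canned tuna with both tight: 3.408 servings and 2.598 servings → $6.19.
sunflower seeds + canned tuna: the both-tight solution has a negative serving — not a feasible corner.
Cheapest feasible corner: $5.21.

$5.21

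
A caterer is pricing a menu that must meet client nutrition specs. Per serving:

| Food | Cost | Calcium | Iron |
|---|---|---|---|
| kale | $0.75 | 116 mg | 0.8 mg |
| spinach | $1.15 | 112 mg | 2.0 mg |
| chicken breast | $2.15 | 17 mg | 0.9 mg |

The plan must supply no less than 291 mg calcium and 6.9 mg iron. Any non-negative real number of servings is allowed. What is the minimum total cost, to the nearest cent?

Minimising a linear cost over {calcium ≥ 291, iron ≥ 6.9, servings ≥ 0} — the optimum is at a vertex, using one or two foods.
kale only: max(291/116, 6.9/0.8) = 8.625 servings → $6.47.
spinach only: max(291/112, 6.9/2.0) = 3.45 servings → $3.97.
chicken breast only: max(291/17, 6.9/0.9) = 17.12 servings → $36.80.
kale + spinach with both targets exact would need a negative amount; discard.
kale + chicken breast with both tight: 1.593 servings and 6.251 servings → $14.63.
spinach + chicken breast with both tight: 2.165 servings and 2.856 servings → $8.63.
The minimum over all feasible corners is $3.97.

$3.97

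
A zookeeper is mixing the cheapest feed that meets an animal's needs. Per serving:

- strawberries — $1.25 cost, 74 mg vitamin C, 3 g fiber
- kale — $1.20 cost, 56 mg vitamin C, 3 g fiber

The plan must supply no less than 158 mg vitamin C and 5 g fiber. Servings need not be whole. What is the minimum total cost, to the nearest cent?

For a min-cost LP with two ≥-constraints, a basic feasible solution has at most two positive variables.
strawberries only: max(158/74, 5/3) = 2.135 servings → $2.67.
kale only: max(158/56, 5/3) = 2.821 servings → $3.39.
strawberries + kale: the both-tight solution has a negative serving — not a feasible corner.
The minimum over all feasible corners is $2.67.

$2.67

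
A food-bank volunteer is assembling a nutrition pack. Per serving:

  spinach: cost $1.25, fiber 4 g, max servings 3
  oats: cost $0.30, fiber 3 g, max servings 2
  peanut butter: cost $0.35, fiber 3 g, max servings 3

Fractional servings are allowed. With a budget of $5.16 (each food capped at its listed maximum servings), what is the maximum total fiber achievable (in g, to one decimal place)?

26.2 g

Fiber per dollar: oats 10, peanut butter 8.571, spinach 3.2.
Take 2 servings of oats: spends $0.60, +6.0 g fiber (running total 6.0 g).
Take 3 servings of peanut butter: spends $1.05, +9.0 g fiber (running total 15.0 g).
Take 2.808 servings of spinach: spends $3.51, +11.2 g fiber (running total 26.2 g).
Filling greedily by fiber-per-dollar is optimal for one linear limit, giving 26.2 g.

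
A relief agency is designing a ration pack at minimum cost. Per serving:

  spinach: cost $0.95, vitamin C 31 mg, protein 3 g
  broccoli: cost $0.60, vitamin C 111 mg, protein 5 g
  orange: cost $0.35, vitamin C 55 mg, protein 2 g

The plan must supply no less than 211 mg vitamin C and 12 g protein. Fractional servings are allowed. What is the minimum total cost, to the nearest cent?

$1.44

Compare the cost at each extreme point of the feasible region.
spinach only: max(211/31, 12/3) = 6.806 servings → $6.47.
broccoli only: max(211/111, 12/5) = 2.4 servings → $1.44.
orange only: max(211/55, 12/2) = 6 servings → $2.10.
spinach + broccoli with both tight: 1.556 servings and 1.466 servings → $2.36.
spinach + orange with both tight: 2.311 servings and 2.534 servings → $3.08.
broccoli + orange: intersection lies outside the first quadrant.
The minimum over all feasible corners is $1.44.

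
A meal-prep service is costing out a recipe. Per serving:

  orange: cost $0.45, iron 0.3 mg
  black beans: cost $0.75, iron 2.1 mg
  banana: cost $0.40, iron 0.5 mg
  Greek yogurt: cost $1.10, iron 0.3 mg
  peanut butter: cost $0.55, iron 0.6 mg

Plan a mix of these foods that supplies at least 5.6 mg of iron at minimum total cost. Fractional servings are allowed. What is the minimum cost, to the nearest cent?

$2.00

Cost per mg of iron: black beans $0.3571, banana $0.8000, peanut butter $0.9167, orange $1.5000, Greek yogurt $3.6667.
With no serving limits, use only black beans: 5.6 mg / 2.1 mg = 2.667 servings × $0.75 = $2.00.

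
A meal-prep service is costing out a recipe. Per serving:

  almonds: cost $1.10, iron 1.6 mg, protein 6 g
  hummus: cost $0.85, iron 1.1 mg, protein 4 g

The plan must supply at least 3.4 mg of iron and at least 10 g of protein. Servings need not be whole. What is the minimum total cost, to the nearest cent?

Two binding constraints pin down two serving amounts, so the optimal mix uses at most two foods. The candidates are each food alone (scaled to the tighter of iron/protein) and each pair with both constraints tight.
almonds only: max(3.4/1.6, 10/6) = 2.125 servings → $2.34.
hummus only: max(3.4/1.1, 10/4) = 3.091 servings → $2.63.
almonds + hummus: intersection lies outside the first quadrant.
The minimum over all feasible corners is $2.34.

$2.34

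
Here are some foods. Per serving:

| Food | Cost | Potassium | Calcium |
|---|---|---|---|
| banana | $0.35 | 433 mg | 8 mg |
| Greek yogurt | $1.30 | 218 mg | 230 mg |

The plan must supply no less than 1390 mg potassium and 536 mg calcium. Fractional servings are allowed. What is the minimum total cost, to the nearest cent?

$3.66

A basic optimal solution has at most two foods positive. Try each food alone and each pair with both targets met exactly.
banana only: max(1390/433, 536/8) = 67 servings → $23.45.
Greek yogurt only: max(1390/218, 536/230) = 6.376 servings → $8.29.
banana + Greek yogurt with both tight: 2.073 servings and 2.258 servings → $3.66.
So the least-cost plan costs $3.66.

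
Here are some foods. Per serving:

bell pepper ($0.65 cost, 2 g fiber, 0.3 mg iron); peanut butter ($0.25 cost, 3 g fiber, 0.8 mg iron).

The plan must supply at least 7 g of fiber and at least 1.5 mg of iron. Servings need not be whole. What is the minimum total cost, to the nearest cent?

$0.58

At the optimum either one food covers both requirements or two foods hit both targets exactly; no other combination can be cheaper.
bell pepper only: max(7/2, 1.5/0.3) = 5 servings → $3.25.
peanut butter only: max(7/3, 1.5/0.8) = 2.333 servings → $0.58.
bell pepper + peanut butter with both tight: 1.571 servings and 1.286 servings → $1.34.
The minimum over all feasible corners is $0.58.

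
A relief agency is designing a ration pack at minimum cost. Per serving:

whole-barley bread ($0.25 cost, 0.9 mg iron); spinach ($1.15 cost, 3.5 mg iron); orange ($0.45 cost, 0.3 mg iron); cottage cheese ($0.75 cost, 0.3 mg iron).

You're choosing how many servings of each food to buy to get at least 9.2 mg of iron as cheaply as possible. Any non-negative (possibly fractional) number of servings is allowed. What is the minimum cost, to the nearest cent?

Cost per mg of iron: whole-barley bread $0.2778, spinach $0.3286, orange $1.5000, cottage cheese $2.5000.
With no serving limits, use only whole-barley bread: 9.2 mg / 0.9 mg = 10.22 servings × $0.25 = $2.56.

$2.56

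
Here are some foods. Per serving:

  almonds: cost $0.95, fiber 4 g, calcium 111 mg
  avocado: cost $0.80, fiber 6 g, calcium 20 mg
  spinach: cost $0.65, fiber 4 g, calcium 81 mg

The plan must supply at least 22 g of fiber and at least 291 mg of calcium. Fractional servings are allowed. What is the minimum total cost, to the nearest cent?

$3.31

A basic optimal solution has at most two foods positive. Try each food alone and each pair with both targets met exactly.
almonds only: max(22/4, 291/111) = 5.5 servings → $5.22.
avocado only: max(22/6, 291/20) = 14.55 servings → $11.64.
spinach only: max(22/4, 291/81) = 5.5 servings → $3.58.
almonds + avocado with both tight: 2.229 servings and 2.181 servings → $3.86.
almonds + spinach with both targets exact would need a negative amount; discard.
avocado + spinach with both tight: 1.522 servings and 3.217 servings → $3.31.
Cheapest feasible corner: $3.31.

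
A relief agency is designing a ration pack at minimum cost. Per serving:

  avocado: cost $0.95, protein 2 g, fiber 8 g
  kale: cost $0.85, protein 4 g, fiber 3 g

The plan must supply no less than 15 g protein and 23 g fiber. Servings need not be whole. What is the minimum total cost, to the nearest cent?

$4.14

Minimising a linear cost over {protein ≥ 15, fiber ≥ 23, servings ≥ 0} — the optimum is at a vertex, using one or two foods.
avocado only: max(15/2, 23/8) = 7.5 servings → $7.12.
kale only: max(15/4, 23/3) = 7.667 servings → $6.52.
avocado + kale with both tight: 1.808 servings and 2.846 servings → $4.14.
The minimum over all feasible corners is $4.14.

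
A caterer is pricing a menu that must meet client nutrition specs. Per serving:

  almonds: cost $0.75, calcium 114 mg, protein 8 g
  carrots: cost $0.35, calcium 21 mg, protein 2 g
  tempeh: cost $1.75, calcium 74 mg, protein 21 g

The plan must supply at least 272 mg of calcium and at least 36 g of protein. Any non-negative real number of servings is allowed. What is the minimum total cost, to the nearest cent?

Two binding constraints pin down two serving amounts, so the optimal mix uses at most two foods. The candidates are each food alone (scaled to the tighter of calcium/protein) and each pair with both constraints tight.
almonds only: max(272/114, 36/8) = 4.5 servings → $3.38.
carrots only: max(272/21, 36/2) = 18 servings → $6.30.
tempeh only: max(272/74, 36/21) = 3.676 servings → $6.43.
almonds + carrots: intersection lies outside the first quadrant.
almonds + tempeh with both tight: 1.691 servings and 1.07 servings → $3.14.
carrots + tempeh with both tight: 10.4 servings and 0.7235 servings → $4.91.
The minimum over all feasible corners is $3.14.

$3.14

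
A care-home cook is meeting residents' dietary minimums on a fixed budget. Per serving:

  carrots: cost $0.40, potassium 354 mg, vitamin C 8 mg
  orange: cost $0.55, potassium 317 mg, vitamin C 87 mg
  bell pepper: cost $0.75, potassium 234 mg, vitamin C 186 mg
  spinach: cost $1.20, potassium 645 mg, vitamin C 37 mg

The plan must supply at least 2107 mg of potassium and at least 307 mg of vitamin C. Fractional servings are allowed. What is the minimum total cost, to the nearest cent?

At the optimum either one food covers both requirements or two foods hit both targets exactly; no other combination can be cheaper.
carrots only: max(2107/354, 307/8) = 38.38 servings → $15.35.
orange only: max(2107/317, 307/87) = 6.647 servings → $3.66.
bell pepper only: max(2107/234, 307/186) = 9.004 servings → $6.75.
spinach only: max(2107/645, 307/37) = 8.297 servings → $9.96.
carrots + orange with both tight: 3.043 servings and 3.249 servings → $3.00.
carrots + bell pepper with both tight: 5.003 servings and 1.435 servings → $3.08.
carrots + spinach with both targets exact would need a negative amount; discard.
orange + bell pepper: the both-tight solution has a negative serving — not a feasible corner.
orange + spinach with both tight: 2.705 servings and 1.937 servings → $3.81.
bell pepper + spinach with both tight: 1.079 servings and 2.875 servings → $4.26.
The minimum over all feasible corners is $3.00.

$3.00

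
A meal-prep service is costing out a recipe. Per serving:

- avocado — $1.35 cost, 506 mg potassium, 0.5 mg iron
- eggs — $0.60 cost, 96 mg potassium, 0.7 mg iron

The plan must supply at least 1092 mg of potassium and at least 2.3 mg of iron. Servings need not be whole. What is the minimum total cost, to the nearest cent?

$3.61

This is a tiny linear program; its minimum lies at a vertex of the feasible set. List the vertices and price them.
avocado only: max(1092/506, 2.3/0.5) = 4.6 servings → $6.21.
eggs only: max(1092/96, 2.3/0.7) = 11.38 servings → $6.83.
avocado + eggs with both tight: 1.775 servings and 2.018 servings → $3.61.
So the least-cost plan costs $3.61.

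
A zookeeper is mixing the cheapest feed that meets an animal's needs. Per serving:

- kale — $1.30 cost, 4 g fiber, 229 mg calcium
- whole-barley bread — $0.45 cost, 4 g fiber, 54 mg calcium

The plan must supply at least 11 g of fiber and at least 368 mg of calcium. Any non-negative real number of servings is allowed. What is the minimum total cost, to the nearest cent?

kale only: max(11/4, 368/229) = 2.75 servings → $3.58.
whole-barley bread only: max(11/4, 368/54) = 6.815 servings → $3.07.
kale + whole-barley bread with both tight: 1.254 servings and 1.496 servings → $2.30.
Cheapest feasible corner: $2.30.

$2.30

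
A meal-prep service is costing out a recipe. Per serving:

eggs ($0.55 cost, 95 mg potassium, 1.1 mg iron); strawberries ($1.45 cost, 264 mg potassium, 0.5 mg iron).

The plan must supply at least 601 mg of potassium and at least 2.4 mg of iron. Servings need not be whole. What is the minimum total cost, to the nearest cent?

$3.34

For a min-cost LP with two ≥-constraints, a basic feasible solution has at most two positive variables.
eggs only: max(601/95, 2.4/1.1) = 6.326 servings → $3.48.
strawberries only: max(601/264, 2.4/0.5) = 4.8 servings → $6.96.
eggs + strawberries with both tight: 1.371 servings and 1.783 servings → $3.34.
The minimum over all feasible corners is $3.34.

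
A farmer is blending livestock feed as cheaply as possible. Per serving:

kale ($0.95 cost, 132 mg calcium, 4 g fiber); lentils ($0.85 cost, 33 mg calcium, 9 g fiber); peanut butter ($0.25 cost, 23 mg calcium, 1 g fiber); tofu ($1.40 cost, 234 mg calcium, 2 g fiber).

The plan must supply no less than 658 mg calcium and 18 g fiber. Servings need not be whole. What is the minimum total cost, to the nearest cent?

$4.63

Compare the cost at each extreme point of the feasible region.
kale only: max(658/132, 18/4) = 4.985 servings → $4.74.
lentils only: max(658/33, 18/9) = 19.94 servings → $16.95.
peanut butter only: max(658/23, 18/1) = 28.61 servings → $7.15.
tofu only: max(658/234, 18/2) = 9 servings → $12.60.
kale + lentils: the both-tight solution has a negative serving — not a feasible corner.
kale + peanut butter with both targets exact would need a negative amount; discard.
kale + tofu with both tight: 4.31 servings and 0.381 servings → $4.63.
lentils + peanut butter: intersection lies outside the first quadrant.
lentils + tofu with both tight: 1.42 servings and 2.612 servings → $4.86.
peanut butter + tofu with both tight: 15.4 servings and 1.298 servings → $5.67.
Cheapest feasible corner: $4.63.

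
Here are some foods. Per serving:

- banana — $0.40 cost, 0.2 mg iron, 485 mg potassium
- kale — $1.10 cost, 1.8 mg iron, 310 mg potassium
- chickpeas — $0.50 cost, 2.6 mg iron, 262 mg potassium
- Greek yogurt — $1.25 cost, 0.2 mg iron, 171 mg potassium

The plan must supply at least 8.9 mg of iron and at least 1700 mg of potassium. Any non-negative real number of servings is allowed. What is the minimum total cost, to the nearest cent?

This is a tiny linear program; its minimum lies at a vertex of the feasible set. List the vertices and price them.
banana only: max(8.9/0.2, 1700/485) = 44.5 servings → $17.80.
kale only: max(8.9/1.8, 1700/310) = 5.484 servings → $6.03.
chickpeas only: max(8.9/2.6, 1700/262) = 6.489 servings → $3.24.
Greek yogurt only: max(8.9/0.2, 1700/171) = 44.5 servings → $55.62.
banana + kale with both tight: 0.3711 servings and 4.903 servings → $5.54.
banana + chickpeas with both tight: 1.728 servings and 3.29 servings → $2.34.
banana + Greek yogurt with both targets exact would need a negative amount; discard.
kale + chickpeas: intersection lies outside the first quadrant.
kale + Greek yogurt with both tight: 4.808 servings and 1.225 servings → $6.82.
chickpeas + Greek yogurt with both tight: 3.014 servings and 5.324 servings → $8.16.
Cheapest feasible corner: $2.34.

$2.34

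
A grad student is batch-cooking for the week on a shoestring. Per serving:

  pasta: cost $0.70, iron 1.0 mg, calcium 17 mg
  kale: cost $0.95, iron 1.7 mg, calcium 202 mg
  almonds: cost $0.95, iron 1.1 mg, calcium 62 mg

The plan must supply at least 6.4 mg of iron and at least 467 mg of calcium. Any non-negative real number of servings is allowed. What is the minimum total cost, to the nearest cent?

$3.58

Check every corner: each single food scaled to meet both minima, and each pair solved so both constraints bind.
pasta only: max(6.4/1.0, 467/17) = 27.47 servings → $19.23.
kale only: max(6.4/1.7, 467/202) = 3.765 servings → $3.58.
almonds only: max(6.4/1.1, 467/62) = 7.532 servings → $7.16.
pasta + kale with both tight: 2.882 servings and 2.069 servings → $3.98.
pasta + almonds with both targets exact would need a negative amount; discard.
kale + almonds with both tight: 1.001 servings and 4.271 servings → $5.01.
Cheapest feasible corner: $3.58.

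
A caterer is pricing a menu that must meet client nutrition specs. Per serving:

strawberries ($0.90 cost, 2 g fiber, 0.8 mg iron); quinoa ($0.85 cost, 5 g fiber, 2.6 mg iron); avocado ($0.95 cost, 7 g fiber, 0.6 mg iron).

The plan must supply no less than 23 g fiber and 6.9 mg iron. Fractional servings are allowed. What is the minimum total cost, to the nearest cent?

A basic optimal solution has at most two foods positive. Try each food alone and each pair with both targets met exactly.
strawberries only: max(23/2, 6.9/0.8) = 11.5 servings → $10.35.
quinoa only: max(23/5, 6.9/2.6) = 4.6 servings → $3.91.
avocado only: max(23/7, 6.9/0.6) = 11.5 servings → $10.93.
strawberries + quinoa: the both-tight solution has a negative serving — not a feasible corner.
strawberries + avocado with both tight: 7.841 servings and 1.045 servings → $8.05.
quinoa + avocado with both tight: 2.27 servings and 1.664 servings → $3.51.
So the least-cost plan costs $3.51.

$3.51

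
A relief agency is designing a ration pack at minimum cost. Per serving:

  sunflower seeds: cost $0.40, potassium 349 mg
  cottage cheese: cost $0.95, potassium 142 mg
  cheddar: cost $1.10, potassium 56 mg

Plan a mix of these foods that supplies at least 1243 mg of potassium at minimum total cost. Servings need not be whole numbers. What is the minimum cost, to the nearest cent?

Cost per mg of potassium: sunflower seeds $0.0011, cottage cheese $0.0067, cheddar $0.0196.
With no serving limits, use only sunflower seeds: 1243 mg / 349 mg = 3.562 servings × $0.40 = $1.42.

$1.42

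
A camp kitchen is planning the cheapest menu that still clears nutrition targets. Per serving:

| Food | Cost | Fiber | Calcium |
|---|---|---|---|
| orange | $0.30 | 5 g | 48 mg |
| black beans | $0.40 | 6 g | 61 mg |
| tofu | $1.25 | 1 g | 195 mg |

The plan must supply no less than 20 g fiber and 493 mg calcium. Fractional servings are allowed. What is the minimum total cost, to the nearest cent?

This is a tiny linear program; its minimum lies at a vertex of the feasible set. List the vertices and price them.
orange only: max(20/5, 493/48) = 10.27 servings → $3.08.
black beans only: max(20/6, 493/61) = 8.082 servings → $3.23.
tofu only: max(20/1, 493/195) = 20 servings → $25.00.
orange + black beans: intersection lies outside the first quadrant.
orange + tofu with both tight: 3.675 servings and 1.624 servings → $3.13.
black beans + tofu with both tight: 3.072 servings and 1.567 servings → $3.19.
Cheapest feasible corner: $3.08.

$3.08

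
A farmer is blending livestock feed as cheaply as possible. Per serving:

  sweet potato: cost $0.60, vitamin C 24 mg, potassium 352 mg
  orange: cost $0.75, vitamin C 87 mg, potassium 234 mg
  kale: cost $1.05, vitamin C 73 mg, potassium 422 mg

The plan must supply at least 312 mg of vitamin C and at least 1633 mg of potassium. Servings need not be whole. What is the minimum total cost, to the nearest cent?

At the optimum either one food covers both requirements or two foods hit both targets exactly; no other combination can be cheaper.
sweet potato only: max(312/24, 1633/352) = 13 servings → $7.80.
orange only: max(312/87, 1633/234) = 6.979 servings → $5.23.
kale only: max(312/73, 1633/422) = 4.274 servings → $4.49.
sweet potato + orange with both tight: 2.762 servings and 2.824 servings → $3.78.
sweet potato + kale: the both-tight solution has a negative serving — not a feasible corner.
orange + kale with both tight: 0.6344 servings and 3.518 servings → $4.17.
The minimum over all feasible corners is $3.78.

$3.78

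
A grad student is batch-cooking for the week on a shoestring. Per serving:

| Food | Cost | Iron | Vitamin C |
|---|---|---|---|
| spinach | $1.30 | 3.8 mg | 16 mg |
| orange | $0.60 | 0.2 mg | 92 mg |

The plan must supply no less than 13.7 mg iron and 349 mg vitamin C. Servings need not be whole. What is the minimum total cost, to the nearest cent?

$6.39

Check every corner: each single food scaled to meet both minima, and each pair solved so both constraints bind.
spinach only: max(13.7/3.8, 349/16) = 21.81 servings → $28.36.
orange only: max(13.7/0.2, 349/92) = 68.5 servings → $41.10.
spinach + orange with both tight: 3.437 servings and 3.196 servings → $6.39.
Cheapest feasible corner: $6.39.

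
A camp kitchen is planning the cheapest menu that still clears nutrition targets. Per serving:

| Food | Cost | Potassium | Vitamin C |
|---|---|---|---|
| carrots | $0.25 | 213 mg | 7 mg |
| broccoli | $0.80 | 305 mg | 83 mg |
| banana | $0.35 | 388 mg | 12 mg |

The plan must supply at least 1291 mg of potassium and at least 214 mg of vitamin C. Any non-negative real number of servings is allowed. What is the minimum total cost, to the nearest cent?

$2.41

An LP optimum is at a vertex; with two nutrient constraints at most two foods are used. Check each candidate.
carrots only: max(1291/213, 214/7) = 30.57 servings → $7.64.
broccoli only: max(1291/305, 214/83) = 4.233 servings → $3.39.
banana only: max(1291/388, 214/12) = 17.83 servings → $6.24.
carrots + broccoli with both tight: 2.694 servings and 2.351 servings → $2.55.
carrots + banana: intersection lies outside the first quadrant.
broccoli + banana with both tight: 2.366 servings and 1.467 servings → $2.41.
The minimum over all feasible corners is $2.41.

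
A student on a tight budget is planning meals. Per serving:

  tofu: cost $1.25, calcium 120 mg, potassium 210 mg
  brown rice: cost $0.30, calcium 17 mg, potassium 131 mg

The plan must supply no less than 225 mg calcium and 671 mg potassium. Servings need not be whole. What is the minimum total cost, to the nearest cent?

tofu only: max(225/120, 671/210) = 3.195 servings → $3.99.
brown rice only: max(225/17, 671/131) = 13.24 servings → $3.97.
tofu + brown rice with both tight: 1.487 servings and 2.738 servings → $2.68.
So the least-cost plan costs $2.68.

$2.68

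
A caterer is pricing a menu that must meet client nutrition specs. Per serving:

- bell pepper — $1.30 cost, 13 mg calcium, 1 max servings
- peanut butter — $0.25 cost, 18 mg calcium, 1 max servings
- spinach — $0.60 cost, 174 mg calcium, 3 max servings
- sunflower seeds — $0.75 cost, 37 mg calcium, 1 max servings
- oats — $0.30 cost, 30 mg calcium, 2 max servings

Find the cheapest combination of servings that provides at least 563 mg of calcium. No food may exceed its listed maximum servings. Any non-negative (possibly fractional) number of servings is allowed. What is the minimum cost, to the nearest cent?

$2.21

Cost per mg of calcium: spinach $0.0034, oats $0.0100, peanut butter $0.0139, sunflower seeds $0.0203, bell pepper $0.1000.
Take 3 servings of spinach: +522.0 mg calcium for $1.80 (total $1.80, still need 41.0 mg).
Take 1.367 servings of oats: +41.0 mg calcium for $0.41 (total $2.21, still need 0.0 mg).
Greedy by cheapest-per-mg is optimal for a single linear constraint, so the minimum cost is $2.21.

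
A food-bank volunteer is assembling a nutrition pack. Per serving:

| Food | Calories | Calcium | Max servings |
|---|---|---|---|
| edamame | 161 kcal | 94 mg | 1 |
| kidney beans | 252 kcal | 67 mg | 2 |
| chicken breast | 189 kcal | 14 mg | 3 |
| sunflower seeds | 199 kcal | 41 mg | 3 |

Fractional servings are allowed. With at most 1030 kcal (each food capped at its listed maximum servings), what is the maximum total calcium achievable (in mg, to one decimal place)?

303.2 mg

Calcium per kcal: edamame 0.5839, kidney beans 0.2659, sunflower seeds 0.206, chicken breast 0.07407.
Take 1 serving of edamame: uses 161 kcal, +94.0 mg calcium (running total 94.0 mg).
Take 2 servings of kidney beans: uses 504 kcal, +134.0 mg calcium (running total 228.0 mg).
Take 1.834 servings of sunflower seeds: uses 365 kcal, +75.2 mg calcium (running total 303.2 mg).
Greedy by best ratio exhausts the calories allowance optimally: 303.2 mg.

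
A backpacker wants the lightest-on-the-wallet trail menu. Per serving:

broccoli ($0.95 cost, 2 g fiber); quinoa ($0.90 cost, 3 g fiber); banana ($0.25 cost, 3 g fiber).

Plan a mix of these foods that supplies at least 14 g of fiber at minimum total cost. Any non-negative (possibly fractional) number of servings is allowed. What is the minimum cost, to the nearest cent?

$1.17

Cost per g of fiber: banana $0.0833, quinoa $0.3000, broccoli $0.4750.
With no serving limits, use only banana: 14 g / 3 g = 4.667 servings × $0.25 = $1.17.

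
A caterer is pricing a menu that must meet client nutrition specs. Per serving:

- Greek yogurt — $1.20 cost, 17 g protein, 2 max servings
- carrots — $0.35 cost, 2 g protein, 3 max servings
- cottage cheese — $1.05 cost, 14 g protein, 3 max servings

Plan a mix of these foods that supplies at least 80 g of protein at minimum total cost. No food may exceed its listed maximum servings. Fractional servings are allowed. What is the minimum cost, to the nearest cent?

Cost per g of protein: Greek yogurt $0.0706, cottage cheese $0.0750, carrots $0.1750.
Take 2 servings of Greek yogurt: +34.0 g protein for $2.40 (total $2.40, still need 46.0 g).
Take 3 servings of cottage cheese: +42.0 g protein for $3.15 (total $5.55, still need 4.0 g).
Take 2 servings of carrots: +4.0 g protein for $0.70 (total $6.25, still need 0.0 g).
Greedy by cheapest-per-g is optimal for a single linear constraint, so the minimum cost is $6.25.

$6.25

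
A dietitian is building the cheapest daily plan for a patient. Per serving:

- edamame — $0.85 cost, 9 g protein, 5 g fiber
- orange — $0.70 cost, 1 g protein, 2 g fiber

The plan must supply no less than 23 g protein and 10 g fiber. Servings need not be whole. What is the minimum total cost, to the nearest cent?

$2.17

edamame only: max(23/9, 10/5) = 2.556 servings → $2.17.
orange only: max(23/1, 10/2) = 23 servings → $16.10.
edamame + orange: the both-tight solution has a negative serving — not a feasible corner.
Cheapest feasible corner: $2.17.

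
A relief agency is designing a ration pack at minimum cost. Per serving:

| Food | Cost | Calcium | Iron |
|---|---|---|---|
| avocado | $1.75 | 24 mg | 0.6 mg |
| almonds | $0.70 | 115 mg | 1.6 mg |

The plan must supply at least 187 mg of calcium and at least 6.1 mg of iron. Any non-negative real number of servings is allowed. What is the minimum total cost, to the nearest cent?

At the optimum either one food covers both requirements or two foods hit both targets exactly; no other combination can be cheaper.
avocado only: max(187/24, 6.1/0.6) = 10.17 servings → $17.79.
almonds only: max(187/115, 6.1/1.6) = 3.812 servings → $2.67.
avocado + almonds: the both-tight solution has a negative serving — not a feasible corner.
The minimum over all feasible corners is $2.67.

$2.67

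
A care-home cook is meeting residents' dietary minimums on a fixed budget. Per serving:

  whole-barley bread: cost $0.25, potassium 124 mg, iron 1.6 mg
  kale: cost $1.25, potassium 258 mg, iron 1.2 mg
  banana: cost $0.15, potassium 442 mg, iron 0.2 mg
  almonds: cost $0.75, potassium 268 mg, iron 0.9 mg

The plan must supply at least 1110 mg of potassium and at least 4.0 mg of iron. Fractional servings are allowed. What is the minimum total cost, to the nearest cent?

$0.85

At the optimum either one food covers both requirements or two foods hit both targets exactly; no other combination can be cheaper.
whole-barley bread only: max(1110/124, 4.0/1.6) = 8.952 servings → $2.24.
kale only: max(1110/258, 4.0/1.2) = 4.302 servings → $5.38.
banana only: max(1110/442, 4.0/0.2) = 20 servings → $3.00.
almonds only: max(1110/268, 4.0/0.9) = 4.444 servings → $3.33.
whole-barley bread + kale: the both-tight solution has a negative serving — not a feasible corner.
whole-barley bread + banana with both tight: 2.266 servings and 1.876 servings → $0.85.
whole-barley bread + almonds with both tight: 0.2301 servings and 4.035 servings → $3.08.
kale + banana with both tight: 3.229 servings and 0.6266 servings → $4.13.
kale + almonds with both tight: 0.8166 servings and 3.356 servings → $3.54.
banana + almonds with both targets exact would need a negative amount; discard.
Cheapest feasible corner: $0.85.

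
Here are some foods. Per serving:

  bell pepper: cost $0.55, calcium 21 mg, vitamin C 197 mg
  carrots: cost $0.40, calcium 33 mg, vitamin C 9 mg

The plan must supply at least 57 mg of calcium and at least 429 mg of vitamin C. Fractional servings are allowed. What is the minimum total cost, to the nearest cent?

$1.33

The cheapest plan sits at a corner of the feasible region — with two constraints it uses at most two foods.
bell pepper only: max(57/21, 429/197) = 2.714 servings → $1.49.
carrots only: max(57/33, 429/9) = 47.67 servings → $19.07.
bell pepper + carrots with both tight: 2.162 servings and 0.3517 servings → $1.33.
The minimum over all feasible corners is $1.33.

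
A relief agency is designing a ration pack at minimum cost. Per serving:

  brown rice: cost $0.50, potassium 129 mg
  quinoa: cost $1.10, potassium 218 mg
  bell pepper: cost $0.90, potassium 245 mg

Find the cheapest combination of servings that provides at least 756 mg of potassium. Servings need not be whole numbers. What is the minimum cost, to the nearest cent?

Cost per mg of potassium: bell pepper $0.0037, brown rice $0.0039, quinoa $0.0050.
With no serving limits, use only bell pepper: 756 mg / 245 mg = 3.086 servings × $0.90 = $2.78.

$2.78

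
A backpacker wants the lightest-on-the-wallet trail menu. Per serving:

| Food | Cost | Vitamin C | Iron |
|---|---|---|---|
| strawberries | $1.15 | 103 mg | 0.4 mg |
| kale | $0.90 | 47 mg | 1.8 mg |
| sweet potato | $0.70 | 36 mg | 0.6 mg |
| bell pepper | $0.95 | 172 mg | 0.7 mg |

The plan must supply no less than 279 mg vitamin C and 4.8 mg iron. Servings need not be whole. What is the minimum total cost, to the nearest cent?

Minimising a linear cost over {vitamin C ≥ 279, iron ≥ 4.8, servings ≥ 0} — the optimum is at a vertex, using one or two foods.
strawberries only: max(279/103, 4.8/0.4) = 12 servings → $13.80.
kale only: max(279/47, 4.8/1.8) = 5.936 servings → $5.34.
sweet potato only: max(279/36, 4.8/0.6) = 8 servings → $5.60.
bell pepper only: max(279/172, 4.8/0.7) = 6.857 servings → $6.51.
strawberries + kale with both tight: 1.66 servings and 2.298 servings → $3.98.
strawberries + sweet potato: intersection lies outside the first quadrant.
strawberries + bell pepper: the both-tight solution has a negative serving — not a feasible corner.
kale + sweet potato with both tight: 0.1475 servings and 7.557 servings → $5.42.
kale + bell pepper with both tight: 2.278 servings and 0.9996 servings → $3.00.
sweet potato + bell pepper: the both-tight solution has a negative serving — not a feasible corner.
So the least-cost plan costs $3.00.

$3.00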